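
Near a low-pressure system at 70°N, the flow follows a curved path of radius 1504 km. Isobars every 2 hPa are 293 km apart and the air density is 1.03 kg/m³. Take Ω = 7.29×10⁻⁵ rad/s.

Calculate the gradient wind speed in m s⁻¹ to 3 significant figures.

Coriolis parameter at 70°N:
f = 2Ω sin φ = 2 × 7.29×10⁻⁵ × sin 70° = 1.37×10⁻⁴ s⁻¹
Pressure gradient: |∂P/∂n| = 200 Pa / 293000 m = 6.83×10⁻⁴ Pa/m
Geostrophic speed: V_g = |∂P/∂n|/(fρ) = 6.83×10⁻⁴/(1.37×10⁻⁴ × 1.03) = 4.84 m/s
Around a low, centrifugal force acts outward with Coriolis, so pressure-gradient force balances both:
(1/ρ)|∂P/∂n| = fV + V²/R  →  V² + fR·V − fR·V_g = 0
With fR = 1.37×10⁻⁴ × 1504×10³ m = 206 m/s:
V = [−fR + √((fR)² + 4 fR V_g)]/2 = [−206 + √(206² + 4×206×4.84)]/2 = 4.73 m/s
Subgeostrophic (V < V_g = 4.84 m/s), as expected around a low.

4.73 m s⁻¹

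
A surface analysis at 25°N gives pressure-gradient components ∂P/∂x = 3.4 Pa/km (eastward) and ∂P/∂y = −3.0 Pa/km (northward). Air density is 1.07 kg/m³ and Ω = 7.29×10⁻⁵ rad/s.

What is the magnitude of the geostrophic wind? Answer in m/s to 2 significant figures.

69 m/s

Coriolis parameter at 25°N:
f = 2Ω sin φ = 2 × 7.29×10⁻⁵ × sin 25° = 6.16×10⁻⁵ s⁻¹
Component geostrophic relations (x east, y north):
u_g = −(1/(fρ)) ∂P/∂y,  v_g = (1/(fρ)) ∂P/∂x
u_g = −(−3.0×10⁻³)/(6.16×10⁻⁵ × 1.07) = 45.5 m/s;  v_g = (3.4×10⁻³)/(6.16×10⁻⁵ × 1.07) = 51.6 m/s
|V_g| = √(u_g² + v_g²) = 68.8 m/s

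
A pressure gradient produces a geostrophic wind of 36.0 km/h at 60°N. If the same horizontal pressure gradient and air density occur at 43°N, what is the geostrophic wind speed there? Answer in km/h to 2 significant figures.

46 km/h

With the same pressure gradient and density, V_g ∝ 1/f ∝ 1/sin φ.
V₂ = V₁ · sin φ₁ / sin φ₂ = 36.0 × sin 60° / sin 43°
V₂ = 36.0 × 0.8660/0.6820 = 46 km/h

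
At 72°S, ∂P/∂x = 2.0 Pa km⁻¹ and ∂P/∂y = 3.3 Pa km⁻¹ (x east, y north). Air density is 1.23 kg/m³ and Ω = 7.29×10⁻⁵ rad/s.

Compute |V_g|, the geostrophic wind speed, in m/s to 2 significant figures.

Coriolis parameter at 72°S:
f = 2Ω sin φ = 2 × 7.29×10⁻⁵ × sin 72° = 1.39×10⁻⁴ s⁻¹
In the Southern Hemisphere f is negative: f = −1.39×10⁻⁴ s⁻¹.
Component geostrophic relations (x east, y north):
u_g = −(1/(fρ)) ∂P/∂y,  v_g = (1/(fρ)) ∂P/∂x
u_g = −(3.3×10⁻³)/(−1.39×10⁻⁴ × 1.23) = 19.3 m/s;  v_g = (2.0×10⁻³)/(−1.39×10⁻⁴ × 1.23) = −11.7 m/s
|V_g| = √(u_g² + v_g²) = 22.6 m/s

23 m/s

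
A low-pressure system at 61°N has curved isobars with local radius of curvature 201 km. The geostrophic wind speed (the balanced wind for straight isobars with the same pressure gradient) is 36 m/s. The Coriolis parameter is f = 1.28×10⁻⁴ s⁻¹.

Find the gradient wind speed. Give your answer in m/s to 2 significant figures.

Around a low, centrifugal force acts outward with Coriolis, so pressure-gradient force balances both:
(1/ρ)|∂P/∂n| = fV + V²/R  →  V² + fR·V − fR·V_g = 0
With fR = 1.28×10⁻⁴ × 201×10³ m = 25.7 m/s:
V = [−fR + √((fR)² + 4 fR V_g)]/2 = [−25.7 + √(25.7² + 4×25.7×36)]/2 = 20.2 m/s
Subgeostrophic (V < V_g = 36 m/s), as expected around a low.

20 m/s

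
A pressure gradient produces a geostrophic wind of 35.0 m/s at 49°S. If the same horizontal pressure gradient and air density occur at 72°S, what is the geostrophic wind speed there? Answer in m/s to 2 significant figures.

28 m/s

With the same pressure gradient and density, V_g ∝ 1/f ∝ 1/sin φ.
V₂ = V₁ · sin φ₁ / sin φ₂ = 35.0 × sin 49° / sin 72°
V₂ = 35.0 × 0.7547/0.9511 = 28 m/s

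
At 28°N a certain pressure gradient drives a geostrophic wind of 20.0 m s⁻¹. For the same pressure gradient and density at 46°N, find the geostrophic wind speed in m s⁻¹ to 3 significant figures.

13.1 m s⁻¹

With the same pressure gradient and density, V_g ∝ 1/f ∝ 1/sin φ.
V₂ = V₁ · sin φ₁ / sin φ₂ = 20.0 × sin 28° / sin 46°
V₂ = 20.0 × 0.4695/0.7193 = 13.1 m s⁻¹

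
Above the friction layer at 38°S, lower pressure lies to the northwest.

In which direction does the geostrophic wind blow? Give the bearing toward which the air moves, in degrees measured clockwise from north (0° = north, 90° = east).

225°

The pressure-gradient force points toward the northwest (bearing 315°).
Geostrophic balance: in the Southern Hemisphere the Coriolis force deflects motion to the left, so the geostrophic wind blows 90° to the left of the pressure-gradient force (low pressure on the right).
Rotating 315° by 90° counterclockwise gives 225° — the wind blows toward the southwest.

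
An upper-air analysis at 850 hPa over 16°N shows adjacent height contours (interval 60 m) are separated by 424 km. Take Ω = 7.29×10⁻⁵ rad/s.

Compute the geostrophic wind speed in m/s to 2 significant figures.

Coriolis parameter at 16°N:
f = 2Ω sin φ = 2 × 7.29×10⁻⁵ × sin 16° = 4.02×10⁻⁵ s⁻¹
Height gradient: |∂Z/∂n| = 60 m / 424000 m = 1.42×10⁻⁴
On a pressure surface, geostrophic balance gives V_g = (g/f)|∂Z/∂n|:
V_g = 9.81 × 1.42×10⁻⁴ / 4.02×10⁻⁵ = 34.5 m/s

35 m/s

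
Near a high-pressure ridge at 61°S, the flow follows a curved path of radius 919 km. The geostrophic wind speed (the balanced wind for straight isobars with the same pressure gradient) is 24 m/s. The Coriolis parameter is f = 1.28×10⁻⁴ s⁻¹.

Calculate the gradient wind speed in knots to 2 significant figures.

65 knots

Around a high, pressure-gradient force acts outward with centrifugal, so Coriolis balances both:
fV = (1/ρ)|∂P/∂n| + V²/R  →  V² − fR·V + fR·V_g = 0
With fR = 1.28×10⁻⁴ × 919×10³ m = 118 m/s:
V = [fR − √((fR)² − 4 fR V_g)]/2 = [118 − √(118² − 4×118×24)]/2 = 33.6 m/s
Supergeostrophic (V > V_g = 24 m/s), as expected around a high.
Converting: 33.6 m/s × 1.944 = 65 knots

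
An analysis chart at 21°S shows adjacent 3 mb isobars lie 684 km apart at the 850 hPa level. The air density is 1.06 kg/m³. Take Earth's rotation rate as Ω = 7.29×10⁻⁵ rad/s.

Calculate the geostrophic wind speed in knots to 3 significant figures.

Coriolis parameter at 21°S:
f = 2Ω sin φ = 2 × 7.29×10⁻⁵ × sin 21° = 5.23×10⁻⁵ s⁻¹
Pressure gradient: |∂P/∂n| = 300 Pa / 684000 m = 4.39×10⁻⁴ Pa/m
Geostrophic balance (pressure-gradient force = Coriolis force):
V_g = (1/(fρ)) |∂P/∂n| = 4.39×10⁻⁴ / (5.23×10⁻⁵ × 1.06) = 7.92 m/s
Converting: 7.92 m/s × 1.944 = 15.4 knots

15.4 knots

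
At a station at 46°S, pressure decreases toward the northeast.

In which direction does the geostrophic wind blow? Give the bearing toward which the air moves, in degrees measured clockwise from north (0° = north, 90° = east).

315°

The pressure-gradient force points toward the northeast (bearing 045°).
Geostrophic balance: in the Southern Hemisphere the Coriolis force deflects motion to the left, so the geostrophic wind blows 90° to the left of the pressure-gradient force (low pressure on the right).
Rotating 045° by 90° counterclockwise gives 315° — the wind blows toward the northwest.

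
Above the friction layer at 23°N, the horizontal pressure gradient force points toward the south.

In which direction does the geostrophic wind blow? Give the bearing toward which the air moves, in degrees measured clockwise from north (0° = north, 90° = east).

270°

The pressure-gradient force points toward the south (bearing 180°).
Geostrophic balance: in the Northern Hemisphere the Coriolis force deflects motion to the right, so the geostrophic wind blows 90° to the right of the pressure-gradient force (low pressure on the left).
Rotating 180° by 90° clockwise gives 270° — the wind blows toward the west.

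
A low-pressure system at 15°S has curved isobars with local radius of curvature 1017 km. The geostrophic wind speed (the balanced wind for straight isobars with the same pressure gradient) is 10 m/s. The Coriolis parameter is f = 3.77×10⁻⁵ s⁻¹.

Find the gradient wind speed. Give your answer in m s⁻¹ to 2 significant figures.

8.2 m s⁻¹

Around a low, centrifugal force acts outward with Coriolis, so pressure-gradient force balances both:
(1/ρ)|∂P/∂n| = fV + V²/R  →  V² + fR·V − fR·V_g = 0
With fR = 3.77×10⁻⁵ × 1017×10³ m = 38.3 m/s:
V = [−fR + √((fR)² + 4 fR V_g)]/2 = [−38.3 + √(38.3² + 4×38.3×10)]/2 = 8.23 m/s
Subgeostrophic (V < V_g = 10 m/s), as expected around a low.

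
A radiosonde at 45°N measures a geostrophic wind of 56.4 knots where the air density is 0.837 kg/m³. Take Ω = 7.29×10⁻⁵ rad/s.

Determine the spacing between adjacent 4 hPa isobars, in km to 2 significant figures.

160 km

Coriolis parameter at 45°N:
f = 2Ω sin φ = 2 × 7.29×10⁻⁵ × sin 45° = 1.03×10⁻⁴ s⁻¹
Wind speed in SI: 56.4 knots = 29.0 m/s
Geostrophic balance rearranged: |∂P/∂n| = f ρ V_g
|∂P/∂n| = 1.03×10⁻⁴ × 0.837 × 29.0 = 2.50×10⁻³ Pa/m
Isobar spacing: Δn = ΔP/|∂P/∂n| = 400 Pa / 2.50×10⁻³ Pa/m = 159762 m ≈ 160 km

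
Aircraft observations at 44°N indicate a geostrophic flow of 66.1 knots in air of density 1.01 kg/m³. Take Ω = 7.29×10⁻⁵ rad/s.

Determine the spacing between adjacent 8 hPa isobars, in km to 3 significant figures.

Coriolis parameter at 44°N:
f = 2Ω sin φ = 2 × 7.29×10⁻⁵ × sin 44° = 1.01×10⁻⁴ s⁻¹
Wind speed in SI: 66.1 knots = 34.0 m/s
Geostrophic balance rearranged: |∂P/∂n| = f ρ V_g
|∂P/∂n| = 1.01×10⁻⁴ × 1.01 × 34.0 = 3.48×10⁻³ Pa/m
Isobar spacing: Δn = ΔP/|∂P/∂n| = 800 Pa / 3.48×10⁻³ Pa/m = 229985 m ≈ 230 km

230 km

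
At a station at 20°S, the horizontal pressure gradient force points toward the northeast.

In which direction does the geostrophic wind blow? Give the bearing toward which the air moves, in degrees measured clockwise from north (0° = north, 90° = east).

315°

The pressure-gradient force points toward the northeast (bearing 045°).
Geostrophic balance: in the Southern Hemisphere the Coriolis force deflects motion to the left, so the geostrophic wind blows 90° to the left of the pressure-gradient force (low pressure on the right).
Rotating 045° by 90° counterclockwise gives 315° — the wind blows toward the northwest.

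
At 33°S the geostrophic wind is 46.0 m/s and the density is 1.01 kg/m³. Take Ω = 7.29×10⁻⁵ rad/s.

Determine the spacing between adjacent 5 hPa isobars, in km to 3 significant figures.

Coriolis parameter at 33°S:
f = 2Ω sin φ = 2 × 7.29×10⁻⁵ × sin 33° = 7.94×10⁻⁵ s⁻¹
Geostrophic balance rearranged: |∂P/∂n| = f ρ V_g
|∂P/∂n| = 7.94×10⁻⁵ × 1.01 × 46.0 = 3.69×10⁻³ Pa/m
Isobar spacing: Δn = ΔP/|∂P/∂n| = 500 Pa / 3.69×10⁻³ Pa/m = 135527 m ≈ 136 km

136 km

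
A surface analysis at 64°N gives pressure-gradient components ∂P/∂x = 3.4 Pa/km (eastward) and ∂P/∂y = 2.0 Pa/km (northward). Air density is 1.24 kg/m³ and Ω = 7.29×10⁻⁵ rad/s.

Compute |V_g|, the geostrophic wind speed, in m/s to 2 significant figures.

Coriolis parameter at 64°N:
f = 2Ω sin φ = 2 × 7.29×10⁻⁵ × sin 64° = 1.31×10⁻⁴ s⁻¹
Component geostrophic relations (x east, y north):
u_g = −(1/(fρ)) ∂P/∂y,  v_g = (1/(fρ)) ∂P/∂x
u_g = −(2.0×10⁻³)/(1.31×10⁻⁴ × 1.24) = −12.3 m/s;  v_g = (3.4×10⁻³)/(1.31×10⁻⁴ × 1.24) = 20.9 m/s
|V_g| = √(u_g² + v_g²) = 24.3 m/s

24 m/s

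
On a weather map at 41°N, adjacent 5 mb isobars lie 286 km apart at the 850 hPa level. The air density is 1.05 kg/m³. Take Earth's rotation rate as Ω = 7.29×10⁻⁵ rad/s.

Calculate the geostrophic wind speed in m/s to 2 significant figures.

17 m/s

Coriolis parameter at 41°N:
f = 2Ω sin φ = 2 × 7.29×10⁻⁵ × sin 41° = 9.57×10⁻⁵ s⁻¹
Pressure gradient: |∂P/∂n| = 500 Pa / 286000 m = 1.75×10⁻³ Pa/m
Geostrophic balance (pressure-gradient force = Coriolis force):
V_g = (1/(fρ)) |∂P/∂n| = 1.75×10⁻³ / (9.57×10⁻⁵ × 1.05) = 17.4 m/s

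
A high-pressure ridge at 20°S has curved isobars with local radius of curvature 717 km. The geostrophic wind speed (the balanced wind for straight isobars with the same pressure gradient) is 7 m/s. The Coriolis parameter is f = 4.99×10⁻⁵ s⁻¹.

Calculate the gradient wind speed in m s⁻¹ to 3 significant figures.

Around a high, pressure-gradient force acts outward with centrifugal, so Coriolis balances both:
fV = (1/ρ)|∂P/∂n| + V²/R  →  V² − fR·V + fR·V_g = 0
With fR = 4.99×10⁻⁵ × 717×10³ m = 35.8 m/s:
V = [fR − √((fR)² − 4 fR V_g)]/2 = [35.8 − √(35.8² − 4×35.8×7)]/2 = 9.55 m/s
Supergeostrophic (V > V_g = 7 m/s), as expected around a high.

9.55 m s⁻¹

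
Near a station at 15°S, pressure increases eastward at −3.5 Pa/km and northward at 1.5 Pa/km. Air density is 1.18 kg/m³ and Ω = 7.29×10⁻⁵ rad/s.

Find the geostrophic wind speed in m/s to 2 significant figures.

86 m/s

Coriolis parameter at 15°S:
f = 2Ω sin φ = 2 × 7.29×10⁻⁵ × sin 15° = 3.77×10⁻⁵ s⁻¹
In the Southern Hemisphere f is negative: f = −3.77×10⁻⁵ s⁻¹.
Component geostrophic relations (x east, y north):
u_g = −(1/(fρ)) ∂P/∂y,  v_g = (1/(fρ)) ∂P/∂x
u_g = −(1.5×10⁻³)/(−3.77×10⁻⁵ × 1.18) = 33.7 m/s;  v_g = (−3.5×10⁻³)/(−3.77×10⁻⁵ × 1.18) = 78.6 m/s
|V_g| = √(u_g² + v_g²) = 85.5 m/s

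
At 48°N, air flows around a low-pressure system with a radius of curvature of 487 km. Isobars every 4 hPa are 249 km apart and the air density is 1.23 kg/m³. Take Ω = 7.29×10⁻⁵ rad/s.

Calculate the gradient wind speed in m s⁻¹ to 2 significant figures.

Coriolis parameter at 48°N:
f = 2Ω sin φ = 2 × 7.29×10⁻⁵ × sin 48° = 1.08×10⁻⁴ s⁻¹
Pressure gradient: |∂P/∂n| = 400 Pa / 249000 m = 1.61×10⁻³ Pa/m
Geostrophic speed: V_g = |∂P/∂n|/(fρ) = 1.61×10⁻³/(1.08×10⁻⁴ × 1.23) = 12.1 m/s
Around a low, centrifugal force acts outward with Coriolis, so pressure-gradient force balances both:
(1/ρ)|∂P/∂n| = fV + V²/R  →  V² + fR·V − fR·V_g = 0
With fR = 1.08×10⁻⁴ × 487×10³ m = 52.8 m/s:
V = [−fR + √((fR)² + 4 fR V_g)]/2 = [−52.8 + √(52.8² + 4×52.8×12.1)]/2 = 10.1 m/s
Subgeostrophic (V < V_g = 12.1 m/s), as expected around a low.

10 m s⁻¹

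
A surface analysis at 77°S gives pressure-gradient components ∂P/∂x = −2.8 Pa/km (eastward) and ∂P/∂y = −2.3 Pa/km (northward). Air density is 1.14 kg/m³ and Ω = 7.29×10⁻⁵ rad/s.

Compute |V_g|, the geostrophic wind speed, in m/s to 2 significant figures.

22 m/s

Coriolis parameter at 77°S:
f = 2Ω sin φ = 2 × 7.29×10⁻⁵ × sin 77° = 1.42×10⁻⁴ s⁻¹
In the Southern Hemisphere f is negative: f = −1.42×10⁻⁴ s⁻¹.
Component geostrophic relations (x east, y north):
u_g = −(1/(fρ)) ∂P/∂y,  v_g = (1/(fρ)) ∂P/∂x
u_g = −(−2.3×10⁻³)/(−1.42×10⁻⁴ × 1.14) = −14.2 m/s;  v_g = (−2.8×10⁻³)/(−1.42×10⁻⁴ × 1.14) = 17.3 m/s
|V_g| = √(u_g² + v_g²) = 22.4 m/s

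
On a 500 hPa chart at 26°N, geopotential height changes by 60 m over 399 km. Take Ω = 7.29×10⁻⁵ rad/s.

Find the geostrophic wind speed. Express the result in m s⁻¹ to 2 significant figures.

Coriolis parameter at 26°N:
f = 2Ω sin φ = 2 × 7.29×10⁻⁵ × sin 26° = 6.39×10⁻⁵ s⁻¹
Height gradient: |∂Z/∂n| = 60 m / 399000 m = 1.50×10⁻⁴
On a pressure surface, geostrophic balance gives V_g = (g/f)|∂Z/∂n|:
V_g = 9.81 × 1.50×10⁻⁴ / 6.39×10⁻⁵ = 23.1 m/s

23 m s⁻¹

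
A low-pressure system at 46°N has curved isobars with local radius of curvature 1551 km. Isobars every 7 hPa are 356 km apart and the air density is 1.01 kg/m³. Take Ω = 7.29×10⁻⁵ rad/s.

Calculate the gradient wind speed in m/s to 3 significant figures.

16.8 m/s

Coriolis parameter at 46°N:
f = 2Ω sin φ = 2 × 7.29×10⁻⁵ × sin 46° = 1.05×10⁻⁴ s⁻¹
Pressure gradient: |∂P/∂n| = 700 Pa / 356000 m = 1.97×10⁻³ Pa/m
Geostrophic speed: V_g = |∂P/∂n|/(fρ) = 1.97×10⁻³/(1.05×10⁻⁴ × 1.01) = 18.6 m/s
Around a low, centrifugal force acts outward with Coriolis, so pressure-gradient force balances both:
(1/ρ)|∂P/∂n| = fV + V²/R  →  V² + fR·V − fR·V_g = 0
With fR = 1.05×10⁻⁴ × 1551×10³ m = 163 m/s:
V = [−fR + √((fR)² + 4 fR V_g)]/2 = [−163 + √(163² + 4×163×18.6)]/2 = 16.8 m/s
Subgeostrophic (V < V_g = 18.6 m/s), as expected around a low.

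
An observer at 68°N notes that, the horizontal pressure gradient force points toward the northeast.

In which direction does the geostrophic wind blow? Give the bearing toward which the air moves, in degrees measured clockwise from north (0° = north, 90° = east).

135°

The pressure-gradient force points toward the northeast (bearing 045°).
Geostrophic balance: in the Northern Hemisphere the Coriolis force deflects motion to the right, so the geostrophic wind blows 90° to the right of the pressure-gradient force (low pressure on the left).
Rotating 045° by 90° clockwise gives 135° — the wind blows toward the southeast.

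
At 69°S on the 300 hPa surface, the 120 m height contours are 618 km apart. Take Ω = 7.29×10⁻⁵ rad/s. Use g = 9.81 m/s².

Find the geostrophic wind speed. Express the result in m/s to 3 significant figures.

14.0 m/s

Coriolis parameter at 69°S:
f = 2Ω sin φ = 2 × 7.29×10⁻⁵ × sin 69° = 1.36×10⁻⁴ s⁻¹
Height gradient: |∂Z/∂n| = 120 m / 618000 m = 1.94×10⁻⁴
On a pressure surface, geostrophic balance gives V_g = (g/f)|∂Z/∂n|:
V_g = 9.81 × 1.94×10⁻⁴ / 1.36×10⁻⁴ = 14.0 m/s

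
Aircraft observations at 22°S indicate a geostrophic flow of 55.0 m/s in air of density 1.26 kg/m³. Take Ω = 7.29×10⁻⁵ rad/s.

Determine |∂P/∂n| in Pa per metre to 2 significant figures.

3.8×10⁻³ Pa/m

Coriolis parameter at 22°S:
f = 2Ω sin φ = 2 × 7.29×10⁻⁵ × sin 22° = 5.46×10⁻⁵ s⁻¹
Geostrophic balance rearranged: |∂P/∂n| = f ρ V_g
|∂P/∂n| = 5.46×10⁻⁵ × 1.26 × 55.0 = 3.79×10⁻³ Pa/m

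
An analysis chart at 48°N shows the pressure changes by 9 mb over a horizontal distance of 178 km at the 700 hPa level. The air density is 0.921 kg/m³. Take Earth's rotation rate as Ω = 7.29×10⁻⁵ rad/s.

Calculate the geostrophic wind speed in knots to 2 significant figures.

98 knots

Coriolis parameter at 48°N:
f = 2Ω sin φ = 2 × 7.29×10⁻⁵ × sin 48° = 1.08×10⁻⁴ s⁻¹
Pressure gradient: |∂P/∂n| = 900 Pa / 178000 m = 5.06×10⁻³ Pa/m
Geostrophic balance (pressure-gradient force = Coriolis force):
V_g = (1/(fρ)) |∂P/∂n| = 5.06×10⁻³ / (1.08×10⁻⁴ × 0.921) = 50.7 m/s
Converting: 50.7 m/s × 1.944 = 98 knots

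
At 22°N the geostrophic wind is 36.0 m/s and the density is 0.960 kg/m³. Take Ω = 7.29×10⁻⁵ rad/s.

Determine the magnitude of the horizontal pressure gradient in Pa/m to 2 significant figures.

1.9×10⁻³ Pa/m

Coriolis parameter at 22°N:
f = 2Ω sin φ = 2 × 7.29×10⁻⁵ × sin 22° = 5.46×10⁻⁵ s⁻¹
Geostrophic balance rearranged: |∂P/∂n| = f ρ V_g
|∂P/∂n| = 5.46×10⁻⁵ × 0.960 × 36.0 = 1.89×10⁻³ Pa/m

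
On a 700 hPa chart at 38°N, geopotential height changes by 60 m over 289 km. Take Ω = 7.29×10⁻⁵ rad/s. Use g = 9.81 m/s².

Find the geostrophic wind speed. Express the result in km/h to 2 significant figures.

Coriolis parameter at 38°N:
f = 2Ω sin φ = 2 × 7.29×10⁻⁵ × sin 38° = 8.98×10⁻⁵ s⁻¹
Height gradient: |∂Z/∂n| = 60 m / 289000 m = 2.08×10⁻⁴
On a pressure surface, geostrophic balance gives V_g = (g/f)|∂Z/∂n|:
V_g = 9.81 × 2.08×10⁻⁴ / 8.98×10⁻⁵ = 22.7 m/s
Converting: 22.7 m/s × 3.6 = 82 km/h

82 km/h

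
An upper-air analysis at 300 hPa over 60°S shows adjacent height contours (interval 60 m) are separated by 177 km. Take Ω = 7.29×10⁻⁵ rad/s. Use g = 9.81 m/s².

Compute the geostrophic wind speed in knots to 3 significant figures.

51.2 knots

Coriolis parameter at 60°S:
f = 2Ω sin φ = 2 × 7.29×10⁻⁵ × sin 60° = 1.26×10⁻⁴ s⁻¹
Height gradient: |∂Z/∂n| = 60 m / 177000 m = 3.39×10⁻⁴
On a pressure surface, geostrophic balance gives V_g = (g/f)|∂Z/∂n|:
V_g = 9.81 × 3.39×10⁻⁴ / 1.26×10⁻⁴ = 26.3 m/s
Converting: 26.3 m/s × 1.944 = 51.2 knots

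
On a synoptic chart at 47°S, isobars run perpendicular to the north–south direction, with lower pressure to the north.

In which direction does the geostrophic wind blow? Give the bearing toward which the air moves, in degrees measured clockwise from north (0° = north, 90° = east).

270°

The pressure-gradient force points toward the north (bearing 000°).
Geostrophic balance: in the Southern Hemisphere the Coriolis force deflects motion to the left, so the geostrophic wind blows 90° to the left of the pressure-gradient force (low pressure on the right).
Rotating 000° by 90° counterclockwise gives 270° — the wind blows toward the west.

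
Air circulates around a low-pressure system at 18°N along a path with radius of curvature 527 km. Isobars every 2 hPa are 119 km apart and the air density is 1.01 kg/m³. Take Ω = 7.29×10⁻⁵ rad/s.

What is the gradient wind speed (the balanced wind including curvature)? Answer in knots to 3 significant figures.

Coriolis parameter at 18°N:
f = 2Ω sin φ = 2 × 7.29×10⁻⁵ × sin 18° = 4.51×10⁻⁵ s⁻¹
Pressure gradient: |∂P/∂n| = 200 Pa / 119000 m = 1.68×10⁻³ Pa/m
Geostrophic speed: V_g = |∂P/∂n|/(fρ) = 1.68×10⁻³/(4.51×10⁻⁵ × 1.01) = 36.9 m/s
Around a low, centrifugal force acts outward with Coriolis, so pressure-gradient force balances both:
(1/ρ)|∂P/∂n| = fV + V²/R  →  V² + fR·V − fR·V_g = 0
With fR = 4.51×10⁻⁵ × 527×10³ m = 23.7 m/s:
V = [−fR + √((fR)² + 4 fR V_g)]/2 = [−23.7 + √(23.7² + 4×23.7×36.9)]/2 = 20 m/s
Subgeostrophic (V < V_g = 36.9 m/s), as expected around a low.
Converting: 20 m/s × 1.944 = 38.9 knots

38.9 knots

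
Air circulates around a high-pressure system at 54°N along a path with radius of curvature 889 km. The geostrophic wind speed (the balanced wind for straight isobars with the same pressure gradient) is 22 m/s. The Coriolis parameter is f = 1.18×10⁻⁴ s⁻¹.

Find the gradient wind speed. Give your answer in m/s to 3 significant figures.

31.4 m/s

Around a high, pressure-gradient force acts outward with centrifugal, so Coriolis balances both:
fV = (1/ρ)|∂P/∂n| + V²/R  →  V² − fR·V + fR·V_g = 0
With fR = 1.18×10⁻⁴ × 889×10³ m = 105 m/s:
V = [fR − √((fR)² − 4 fR V_g)]/2 = [105 − √(105² − 4×105×22)]/2 = 31.4 m/s
Supergeostrophic (V > V_g = 22 m/s), as expected around a high.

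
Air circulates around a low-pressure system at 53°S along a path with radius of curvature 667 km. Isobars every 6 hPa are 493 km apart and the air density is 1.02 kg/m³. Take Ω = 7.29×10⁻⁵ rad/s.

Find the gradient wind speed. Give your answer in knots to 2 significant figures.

Coriolis parameter at 53°S:
f = 2Ω sin φ = 2 × 7.29×10⁻⁵ × sin 53° = 1.16×10⁻⁴ s⁻¹
Pressure gradient: |∂P/∂n| = 600 Pa / 493000 m = 1.22×10⁻³ Pa/m
Geostrophic speed: V_g = |∂P/∂n|/(fρ) = 1.22×10⁻³/(1.16×10⁻⁴ × 1.02) = 10.2 m/s
Around a low, centrifugal force acts outward with Coriolis, so pressure-gradient force balances both:
(1/ρ)|∂P/∂n| = fV + V²/R  →  V² + fR·V − fR·V_g = 0
With fR = 1.16×10⁻⁴ × 667×10³ m = 77.7 m/s:
V = [−fR + √((fR)² + 4 fR V_g)]/2 = [−77.7 + √(77.7² + 4×77.7×10.2)]/2 = 9.17 m/s
Subgeostrophic (V < V_g = 10.2 m/s), as expected around a low.
Converting: 9.17 m/s × 1.944 = 18 knots

18 knots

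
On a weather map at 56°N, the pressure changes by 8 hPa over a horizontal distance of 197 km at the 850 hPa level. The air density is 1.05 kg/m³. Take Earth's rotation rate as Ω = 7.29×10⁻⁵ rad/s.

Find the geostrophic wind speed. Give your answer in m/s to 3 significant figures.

32.0 m/s

Coriolis parameter at 56°N:
f = 2Ω sin φ = 2 × 7.29×10⁻⁵ × sin 56° = 1.21×10⁻⁴ s⁻¹
Pressure gradient: |∂P/∂n| = 800 Pa / 197000 m = 4.06×10⁻³ Pa/m
Geostrophic balance (pressure-gradient force = Coriolis force):
V_g = (1/(fρ)) |∂P/∂n| = 4.06×10⁻³ / (1.21×10⁻⁴ × 1.05) = 32.0 m/s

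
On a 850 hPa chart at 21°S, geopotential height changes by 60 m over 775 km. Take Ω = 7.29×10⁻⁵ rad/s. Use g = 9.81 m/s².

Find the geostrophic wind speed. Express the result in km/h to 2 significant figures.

52 km/h

Coriolis parameter at 21°S:
f = 2Ω sin φ = 2 × 7.29×10⁻⁵ × sin 21° = 5.23×10⁻⁵ s⁻¹
Height gradient: |∂Z/∂n| = 60 m / 775000 m = 7.74×10⁻⁵
On a pressure surface, geostrophic balance gives V_g = (g/f)|∂Z/∂n|:
V_g = 9.81 × 7.74×10⁻⁵ / 5.23×10⁻⁵ = 14.5 m/s
Converting: 14.5 m/s × 3.6 = 52 km/h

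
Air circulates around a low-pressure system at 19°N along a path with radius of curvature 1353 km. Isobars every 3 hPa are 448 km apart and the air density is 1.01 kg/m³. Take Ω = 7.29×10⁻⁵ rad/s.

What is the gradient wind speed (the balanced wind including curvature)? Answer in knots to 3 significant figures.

Coriolis parameter at 19°N:
f = 2Ω sin φ = 2 × 7.29×10⁻⁵ × sin 19° = 4.75×10⁻⁵ s⁻¹
Pressure gradient: |∂P/∂n| = 300 Pa / 448000 m = 6.70×10⁻⁴ Pa/m
Geostrophic speed: V_g = |∂P/∂n|/(fρ) = 6.70×10⁻⁴/(4.75×10⁻⁵ × 1.01) = 14.0 m/s
Around a low, centrifugal force acts outward with Coriolis, so pressure-gradient force balances both:
(1/ρ)|∂P/∂n| = fV + V²/R  →  V² + fR·V − fR·V_g = 0
With fR = 4.75×10⁻⁵ × 1353×10³ m = 64.2 m/s:
V = [−fR + √((fR)² + 4 fR V_g)]/2 = [−64.2 + √(64.2² + 4×64.2×14)]/2 = 11.8 m/s
Subgeostrophic (V < V_g = 14 m/s), as expected around a low.
Converting: 11.8 m/s × 1.944 = 22.9 knots

22.9 knots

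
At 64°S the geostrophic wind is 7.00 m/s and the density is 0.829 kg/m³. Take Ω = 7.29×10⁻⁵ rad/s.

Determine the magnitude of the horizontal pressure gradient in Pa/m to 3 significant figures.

7.60×10⁻⁴ Pa/m

Coriolis parameter at 64°S:
f = 2Ω sin φ = 2 × 7.29×10⁻⁵ × sin 64° = 1.31×10⁻⁴ s⁻¹
Geostrophic balance rearranged: |∂P/∂n| = f ρ V_g
|∂P/∂n| = 1.31×10⁻⁴ × 0.829 × 7.00 = 7.60×10⁻⁴ Pa/m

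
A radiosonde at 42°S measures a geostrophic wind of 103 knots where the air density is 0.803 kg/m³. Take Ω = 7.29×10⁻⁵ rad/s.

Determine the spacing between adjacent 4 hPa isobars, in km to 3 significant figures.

Coriolis parameter at 42°S:
f = 2Ω sin φ = 2 × 7.29×10⁻⁵ × sin 42° = 9.76×10⁻⁵ s⁻¹
Wind speed in SI: 103 knots = 53.0 m/s
Geostrophic balance rearranged: |∂P/∂n| = f ρ V_g
|∂P/∂n| = 9.76×10⁻⁵ × 0.803 × 53.0 = 4.15×10⁻³ Pa/m
Isobar spacing: Δn = ΔP/|∂P/∂n| = 400 Pa / 4.15×10⁻³ Pa/m = 96361 m ≈ 96.4 km

96.4 km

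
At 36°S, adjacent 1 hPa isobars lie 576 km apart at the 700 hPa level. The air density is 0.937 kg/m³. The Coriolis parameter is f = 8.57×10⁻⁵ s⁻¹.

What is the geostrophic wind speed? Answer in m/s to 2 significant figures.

Pressure gradient: |∂P/∂n| = 100 Pa / 576000 m = 1.74×10⁻⁴ Pa/m
Geostrophic balance (pressure-gradient force = Coriolis force):
V_g = (1/(fρ)) |∂P/∂n| = 1.74×10⁻⁴ / (8.57×10⁻⁵ × 0.937) = 2.16 m/s

2.2 m/s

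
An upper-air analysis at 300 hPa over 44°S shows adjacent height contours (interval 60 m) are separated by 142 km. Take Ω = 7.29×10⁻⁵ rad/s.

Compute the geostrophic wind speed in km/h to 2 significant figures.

Coriolis parameter at 44°S:
f = 2Ω sin φ = 2 × 7.29×10⁻⁵ × sin 44° = 1.01×10⁻⁴ s⁻¹
Height gradient: |∂Z/∂n| = 60 m / 142000 m = 4.23×10⁻⁴
On a pressure surface, geostrophic balance gives V_g = (g/f)|∂Z/∂n|:
V_g = 9.81 × 4.23×10⁻⁴ / 1.01×10⁻⁴ = 40.9 m/s
Converting: 40.9 m/s × 3.6 = 150 km/h

150 km/h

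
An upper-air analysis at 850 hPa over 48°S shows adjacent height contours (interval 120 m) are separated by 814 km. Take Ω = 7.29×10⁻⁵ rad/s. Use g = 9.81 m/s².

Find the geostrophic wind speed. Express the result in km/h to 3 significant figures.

48.1 km/h

Coriolis parameter at 48°S:
f = 2Ω sin φ = 2 × 7.29×10⁻⁵ × sin 48° = 1.08×10⁻⁴ s⁻¹
Height gradient: |∂Z/∂n| = 120 m / 814000 m = 1.47×10⁻⁴
On a pressure surface, geostrophic balance gives V_g = (g/f)|∂Z/∂n|:
V_g = 9.81 × 1.47×10⁻⁴ / 1.08×10⁻⁴ = 13.3 m/s
Converting: 13.3 m/s × 3.6 = 48.1 km/h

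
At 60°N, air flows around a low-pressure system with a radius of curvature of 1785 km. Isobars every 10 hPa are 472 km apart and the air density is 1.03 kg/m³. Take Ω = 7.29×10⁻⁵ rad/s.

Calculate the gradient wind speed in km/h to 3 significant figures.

54.9 km/h

Coriolis parameter at 60°N:
f = 2Ω sin φ = 2 × 7.29×10⁻⁵ × sin 60° = 1.26×10⁻⁴ s⁻¹
Pressure gradient: |∂P/∂n| = 1000 Pa / 472000 m = 2.12×10⁻³ Pa/m
Geostrophic speed: V_g = |∂P/∂n|/(fρ) = 2.12×10⁻³/(1.26×10⁻⁴ × 1.03) = 16.3 m/s
Around a low, centrifugal force acts outward with Coriolis, so pressure-gradient force balances both:
(1/ρ)|∂P/∂n| = fV + V²/R  →  V² + fR·V − fR·V_g = 0
With fR = 1.26×10⁻⁴ × 1785×10³ m = 225 m/s:
V = [−fR + √((fR)² + 4 fR V_g)]/2 = [−225 + √(225² + 4×225×16.3)]/2 = 15.3 m/s
Subgeostrophic (V < V_g = 16.3 m/s), as expected around a low.
Converting: 15.3 m/s × 3.6 = 54.9 km/h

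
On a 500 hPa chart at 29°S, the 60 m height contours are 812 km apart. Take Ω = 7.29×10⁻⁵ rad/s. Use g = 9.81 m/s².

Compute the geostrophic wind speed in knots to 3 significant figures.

Coriolis parameter at 29°S:
f = 2Ω sin φ = 2 × 7.29×10⁻⁵ × sin 29° = 7.07×10⁻⁵ s⁻¹
Height gradient: |∂Z/∂n| = 60 m / 812000 m = 7.39×10⁻⁵
On a pressure surface, geostrophic balance gives V_g = (g/f)|∂Z/∂n|:
V_g = 9.81 × 7.39×10⁻⁵ / 7.07×10⁻⁵ = 10.3 m/s
Converting: 10.3 m/s × 1.944 = 19.9 knots

19.9 knots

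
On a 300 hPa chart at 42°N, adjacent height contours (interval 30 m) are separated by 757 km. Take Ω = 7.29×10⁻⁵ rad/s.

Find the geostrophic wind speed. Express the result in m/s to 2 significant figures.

Coriolis parameter at 42°N:
f = 2Ω sin φ = 2 × 7.29×10⁻⁵ × sin 42° = 9.76×10⁻⁵ s⁻¹
Height gradient: |∂Z/∂n| = 30 m / 757000 m = 3.96×10⁻⁵
On a pressure surface, geostrophic balance gives V_g = (g/f)|∂Z/∂n|:
V_g = 9.81 × 3.96×10⁻⁵ / 9.76×10⁻⁵ = 3.98 m/s

4.0 m/s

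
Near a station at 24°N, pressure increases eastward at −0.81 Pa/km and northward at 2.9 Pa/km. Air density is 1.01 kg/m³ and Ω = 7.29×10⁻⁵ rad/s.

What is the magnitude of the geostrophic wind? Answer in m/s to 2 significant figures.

50 m/s

Coriolis parameter at 24°N:
f = 2Ω sin φ = 2 × 7.29×10⁻⁵ × sin 24° = 5.93×10⁻⁵ s⁻¹
Component geostrophic relations (x east, y north):
u_g = −(1/(fρ)) ∂P/∂y,  v_g = (1/(fρ)) ∂P/∂x
u_g = −(2.9×10⁻³)/(5.93×10⁻⁵ × 1.01) = −48.4 m/s;  v_g = (−0.81×10⁻³)/(5.93×10⁻⁵ × 1.01) = −13.5 m/s
|V_g| = √(u_g² + v_g²) = 50.3 m/s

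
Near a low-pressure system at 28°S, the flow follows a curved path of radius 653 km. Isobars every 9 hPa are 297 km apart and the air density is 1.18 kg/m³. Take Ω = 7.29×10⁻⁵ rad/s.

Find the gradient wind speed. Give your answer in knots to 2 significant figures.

Coriolis parameter at 28°S:
f = 2Ω sin φ = 2 × 7.29×10⁻⁵ × sin 28° = 6.84×10⁻⁵ s⁻¹
Pressure gradient: |∂P/∂n| = 900 Pa / 297000 m = 3.03×10⁻³ Pa/m
Geostrophic speed: V_g = |∂P/∂n|/(fρ) = 3.03×10⁻³/(6.84×10⁻⁵ × 1.18) = 37.5 m/s
Around a low, centrifugal force acts outward with Coriolis, so pressure-gradient force balances both:
(1/ρ)|∂P/∂n| = fV + V²/R  →  V² + fR·V − fR·V_g = 0
With fR = 6.84×10⁻⁵ × 653×10³ m = 44.7 m/s:
V = [−fR + √((fR)² + 4 fR V_g)]/2 = [−44.7 + √(44.7² + 4×44.7×37.5)]/2 = 24.3 m/s
Subgeostrophic (V < V_g = 37.5 m/s), as expected around a low.
Converting: 24.3 m/s × 1.944 = 47 knots

47 knots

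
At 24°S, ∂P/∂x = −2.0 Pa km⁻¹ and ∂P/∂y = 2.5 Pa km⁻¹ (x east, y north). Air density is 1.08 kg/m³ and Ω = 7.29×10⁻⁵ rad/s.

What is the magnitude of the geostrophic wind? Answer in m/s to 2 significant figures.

Coriolis parameter at 24°S:
f = 2Ω sin φ = 2 × 7.29×10⁻⁵ × sin 24° = 5.93×10⁻⁵ s⁻¹
In the Southern Hemisphere f is negative: f = −5.93×10⁻⁵ s⁻¹.
Component geostrophic relations (x east, y north):
u_g = −(1/(fρ)) ∂P/∂y,  v_g = (1/(fρ)) ∂P/∂x
u_g = −(2.5×10⁻³)/(−5.93×10⁻⁵ × 1.08) = 39.0 m/s;  v_g = (−2.0×10⁻³)/(−5.93×10⁻⁵ × 1.08) = 31.2 m/s
|V_g| = √(u_g² + v_g²) = 50.0 m/s

50 m/s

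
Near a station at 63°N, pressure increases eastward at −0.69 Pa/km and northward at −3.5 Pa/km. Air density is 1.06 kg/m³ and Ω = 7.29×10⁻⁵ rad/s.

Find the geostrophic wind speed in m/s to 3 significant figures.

25.9 m/s

Coriolis parameter at 63°N:
f = 2Ω sin φ = 2 × 7.29×10⁻⁵ × sin 63° = 1.30×10⁻⁴ s⁻¹
Component geostrophic relations (x east, y north):
u_g = −(1/(fρ)) ∂P/∂y,  v_g = (1/(fρ)) ∂P/∂x
u_g = −(−3.5×10⁻³)/(1.30×10⁻⁴ × 1.06) = 25.4 m/s;  v_g = (−0.69×10⁻³)/(1.30×10⁻⁴ × 1.06) = −5.01 m/s
|V_g| = √(u_g² + v_g²) = 25.9 m/s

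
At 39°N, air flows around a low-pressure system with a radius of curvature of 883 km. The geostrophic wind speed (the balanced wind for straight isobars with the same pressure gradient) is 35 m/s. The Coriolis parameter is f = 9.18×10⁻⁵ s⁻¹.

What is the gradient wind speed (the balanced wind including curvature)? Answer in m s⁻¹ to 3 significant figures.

26.4 m s⁻¹

Around a low, centrifugal force acts outward with Coriolis, so pressure-gradient force balances both:
(1/ρ)|∂P/∂n| = fV + V²/R  →  V² + fR·V − fR·V_g = 0
With fR = 9.18×10⁻⁵ × 883×10³ m = 81.1 m/s:
V = [−fR + √((fR)² + 4 fR V_g)]/2 = [−81.1 + √(81.1² + 4×81.1×35)]/2 = 26.4 m/s
Subgeostrophic (V < V_g = 35 m/s), as expected around a low.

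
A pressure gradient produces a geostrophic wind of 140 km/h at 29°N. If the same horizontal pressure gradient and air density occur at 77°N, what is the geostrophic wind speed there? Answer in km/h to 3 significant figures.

69.7 km/h

With the same pressure gradient and density, V_g ∝ 1/f ∝ 1/sin φ.
V₂ = V₁ · sin φ₁ / sin φ₂ = 140 × sin 29° / sin 77°
V₂ = 140 × 0.4848/0.9744 = 69.7 km/h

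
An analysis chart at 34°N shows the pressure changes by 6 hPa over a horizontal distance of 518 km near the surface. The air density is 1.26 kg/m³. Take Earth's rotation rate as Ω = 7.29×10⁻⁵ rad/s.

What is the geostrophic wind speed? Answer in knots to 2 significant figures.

22 knots

Coriolis parameter at 34°N:
f = 2Ω sin φ = 2 × 7.29×10⁻⁵ × sin 34° = 8.15×10⁻⁵ s⁻¹
Pressure gradient: |∂P/∂n| = 600 Pa / 518000 m = 1.16×10⁻³ Pa/m
Geostrophic balance (pressure-gradient force = Coriolis force):
V_g = (1/(fρ)) |∂P/∂n| = 1.16×10⁻³ / (8.15×10⁻⁵ × 1.26) = 11.3 m/s
Converting: 11.3 m/s × 1.944 = 22 knots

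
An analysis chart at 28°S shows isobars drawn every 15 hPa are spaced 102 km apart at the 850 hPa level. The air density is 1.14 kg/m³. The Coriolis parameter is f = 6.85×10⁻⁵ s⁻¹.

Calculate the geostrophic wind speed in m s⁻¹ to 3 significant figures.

188 m s⁻¹

Pressure gradient: |∂P/∂n| = 1500 Pa / 102000 m = 1.47×10⁻² Pa/m
Geostrophic balance (pressure-gradient force = Coriolis force):
V_g = (1/(fρ)) |∂P/∂n| = 1.47×10⁻² / (6.85×10⁻⁵ × 1.14) = 188 m/s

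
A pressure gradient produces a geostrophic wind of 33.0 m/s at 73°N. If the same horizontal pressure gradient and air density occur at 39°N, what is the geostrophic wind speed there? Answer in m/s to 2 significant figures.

With the same pressure gradient and density, V_g ∝ 1/f ∝ 1/sin φ.
V₂ = V₁ · sin φ₁ / sin φ₂ = 33.0 × sin 73° / sin 39°
V₂ = 33.0 × 0.9563/0.6293 = 50 m/s

50 m/s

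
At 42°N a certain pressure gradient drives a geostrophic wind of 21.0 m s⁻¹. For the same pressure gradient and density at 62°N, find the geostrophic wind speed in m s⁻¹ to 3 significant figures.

With the same pressure gradient and density, V_g ∝ 1/f ∝ 1/sin φ.
V₂ = V₁ · sin φ₁ / sin φ₂ = 21.0 × sin 42° / sin 62°
V₂ = 21.0 × 0.6691/0.8829 = 15.9 m s⁻¹

15.9 m s⁻¹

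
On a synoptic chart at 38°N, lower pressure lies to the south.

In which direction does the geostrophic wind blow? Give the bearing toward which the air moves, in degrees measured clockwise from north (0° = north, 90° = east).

The pressure-gradient force points toward the south (bearing 180°).
Geostrophic balance: in the Northern Hemisphere the Coriolis force deflects motion to the right, so the geostrophic wind blows 90° to the right of the pressure-gradient force (low pressure on the left).
Rotating 180° by 90° clockwise gives 270° — the wind blows toward the west.

270°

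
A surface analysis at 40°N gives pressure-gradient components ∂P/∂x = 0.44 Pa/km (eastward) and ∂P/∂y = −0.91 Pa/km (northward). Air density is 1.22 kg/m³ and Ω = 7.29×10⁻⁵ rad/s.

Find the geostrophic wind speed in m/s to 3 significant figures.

Coriolis parameter at 40°N:
f = 2Ω sin φ = 2 × 7.29×10⁻⁵ × sin 40° = 9.37×10⁻⁵ s⁻¹
Component geostrophic relations (x east, y north):
u_g = −(1/(fρ)) ∂P/∂y,  v_g = (1/(fρ)) ∂P/∂x
u_g = −(−0.91×10⁻³)/(9.37×10⁻⁵ × 1.22) = 7.96 m/s;  v_g = (0.44×10⁻³)/(9.37×10⁻⁵ × 1.22) = 3.85 m/s
|V_g| = √(u_g² + v_g²) = 8.84 m/s

8.84 m/s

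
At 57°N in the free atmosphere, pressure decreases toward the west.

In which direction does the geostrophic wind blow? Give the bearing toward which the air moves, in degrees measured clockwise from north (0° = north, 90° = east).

000°

The pressure-gradient force points toward the west (bearing 270°).
Geostrophic balance: in the Northern Hemisphere the Coriolis force deflects motion to the right, so the geostrophic wind blows 90° to the right of the pressure-gradient force (low pressure on the left).
Rotating 270° by 90° clockwise gives 000° — the wind blows toward the north.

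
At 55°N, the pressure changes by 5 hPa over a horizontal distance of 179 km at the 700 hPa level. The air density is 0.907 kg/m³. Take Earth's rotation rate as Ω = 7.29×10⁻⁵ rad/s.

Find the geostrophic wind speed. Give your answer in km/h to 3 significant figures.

92.8 km/h

Coriolis parameter at 55°N:
f = 2Ω sin φ = 2 × 7.29×10⁻⁵ × sin 55° = 1.19×10⁻⁴ s⁻¹
Pressure gradient: |∂P/∂n| = 500 Pa / 179000 m = 2.79×10⁻³ Pa/m
Geostrophic balance (pressure-gradient force = Coriolis force):
V_g = (1/(fρ)) |∂P/∂n| = 2.79×10⁻³ / (1.19×10⁻⁴ × 0.907) = 25.8 m/s
Converting: 25.8 m/s × 3.6 = 92.8 km/h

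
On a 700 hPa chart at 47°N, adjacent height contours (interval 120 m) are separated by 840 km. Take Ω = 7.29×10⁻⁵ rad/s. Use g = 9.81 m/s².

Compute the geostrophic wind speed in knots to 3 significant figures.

25.5 knots

Coriolis parameter at 47°N:
f = 2Ω sin φ = 2 × 7.29×10⁻⁵ × sin 47° = 1.07×10⁻⁴ s⁻¹
Height gradient: |∂Z/∂n| = 120 m / 840000 m = 1.43×10⁻⁴
On a pressure surface, geostrophic balance gives V_g = (g/f)|∂Z/∂n|:
V_g = 9.81 × 1.43×10⁻⁴ / 1.07×10⁻⁴ = 13.1 m/s
Converting: 13.1 m/s × 1.944 = 25.5 knots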